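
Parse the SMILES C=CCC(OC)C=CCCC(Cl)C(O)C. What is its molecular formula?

C12H21ClO2

Walk through each heavy atom and fill implicit hydrogens from standard valence (C 4, N 3, O 2, S 2, halogen 1):
  atom 1: C, bond orders sum to 2 (valence 4) → 2 H
  atom 2: C, bond orders sum to 3 (valence 4) → 1 H
  atom 3: C, bond orders sum to 2 (valence 4) → 2 H
  atom 4: C, bond orders sum to 3 (valence 4) → 1 H
  atom 5: O, bond orders sum to 2 (valence 2) → 0 H
  atom 6: C, bond orders sum to 1 (valence 4) → 3 H
  atom 7: C, bond orders sum to 3 (valence 4) → 1 H
  atom 8: C, bond orders sum to 3 (valence 4) → 1 H
  atom 9: C, bond orders sum to 2 (valence 4) → 2 H
  atom 10: C, bond orders sum to 2 (valence 4) → 2 H
  atom 11: C, bond orders sum to 3 (valence 4) → 1 H
  atom 12: Cl (halogen, monovalent) → 0 H
  atom 13: C, bond orders sum to 3 (valence 4) → 1 H
  atom 14: O, bond orders sum to 1 (valence 2) → 1 H
  atom 15: C, bond orders sum to 1 (valence 4) → 3 H
Totals → C:12, H:21, Cl:1, O:2.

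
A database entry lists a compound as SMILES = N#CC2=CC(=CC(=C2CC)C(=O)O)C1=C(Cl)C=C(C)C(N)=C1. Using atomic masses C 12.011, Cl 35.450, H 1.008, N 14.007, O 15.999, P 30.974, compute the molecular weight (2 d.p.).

314.77 g/mol

First, the molecular formula is C17H15ClN2O2 (counting implicit H from valence).
  C: 17 × 12.011 = 204.187
  Cl: 1 × 35.450 = 35.450
  H: 15 × 1.008 = 15.120
  N: 2 × 14.007 = 28.014
  O: 2 × 15.999 = 31.998
Sum: 17×12.011 + 1×35.450 + 15×1.008 + 2×14.007 + 2×15.999 = 314.769 → 314.77 g/mol.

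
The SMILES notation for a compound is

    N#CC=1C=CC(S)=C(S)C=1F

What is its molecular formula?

C7H4FNS2

Walk through each heavy atom and fill implicit hydrogens from standard valence (C 4, N 3, O 2, S 2, halogen 1):
  atom 1: N, bond orders sum to 3 (valence 3) → 0 H
  atom 2: C, bond orders sum to 4 (valence 4) → 0 H
  atom 3: C, bond orders sum to 4 (valence 4) → 0 H
  atom 4: C, bond orders sum to 3 (valence 4) → 1 H
  atom 5: C, bond orders sum to 3 (valence 4) → 1 H
  atom 6: C, bond orders sum to 4 (valence 4) → 0 H
  atom 7: S, bond orders sum to 1 (valence 2) → 1 H
  atom 8: C, bond orders sum to 4 (valence 4) → 0 H
  atom 9: S, bond orders sum to 1 (valence 2) → 1 H
  atom 10: C, bond orders sum to 4 (valence 4) → 0 H
  atom 11: F (halogen, monovalent) → 0 H
Totals → C:7, H:4, F:1, N:1, S:2.
In Hill order: C7H4FNS2.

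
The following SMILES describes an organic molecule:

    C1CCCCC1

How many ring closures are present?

1

In SMILES, each pair of matching ring-closure digits denotes one ring-closing bond; the number of such bonds equals the number of independent rings.
Ring-closure bonds here: 1.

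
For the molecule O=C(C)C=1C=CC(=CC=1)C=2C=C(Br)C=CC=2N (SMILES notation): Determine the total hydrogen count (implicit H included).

Walk through each heavy atom and fill implicit hydrogens from standard valence (C 4, N 3, O 2, S 2, halogen 1):
  atom 1: O, bond orders sum to 2 (valence 2) → 0 H
  atom 2: C, bond orders sum to 4 (valence 4) → 0 H
  atom 3: C, bond orders sum to 1 (valence 4) → 3 H
  atom 4: C, bond orders sum to 4 (valence 4) → 0 H
  atom 5: C, bond orders sum to 3 (valence 4) → 1 H
  atom 6: C, bond orders sum to 3 (valence 4) → 1 H
  atom 7: C, bond orders sum to 4 (valence 4) → 0 H
  atom 8: C, bond orders sum to 3 (valence 4) → 1 H
  atom 9: C, bond orders sum to 3 (valence 4) → 1 H
  atom 10: C, bond orders sum to 4 (valence 4) → 0 H
  atom 11: C, bond orders sum to 3 (valence 4) → 1 H
  atom 12: C, bond orders sum to 4 (valence 4) → 0 H
  atom 13: Br (halogen, monovalent) → 0 H
  atom 14: C, bond orders sum to 3 (valence 4) → 1 H
  atom 15: C, bond orders sum to 3 (valence 4) → 1 H
  atom 16: C, bond orders sum to 4 (valence 4) → 0 H
  atom 17: N, bond orders sum to 1 (valence 3) → 2 H
Total hydrogens: 12.

12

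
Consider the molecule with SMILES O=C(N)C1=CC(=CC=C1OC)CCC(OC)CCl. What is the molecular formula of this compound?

C13H18ClNO3

Walk through each heavy atom and fill implicit hydrogens from standard valence (C 4, N 3, O 2, S 2, halogen 1):
  atom 1: O, bond orders sum to 2 (valence 2) → 0 H
  atom 2: C, bond orders sum to 4 (valence 4) → 0 H
  atom 3: N, bond orders sum to 1 (valence 3) → 2 H
  atom 4: C, bond orders sum to 4 (valence 4) → 0 H
  atom 5: C, bond orders sum to 3 (valence 4) → 1 H
  atom 6: C, bond orders sum to 4 (valence 4) → 0 H
  atom 7: C, bond orders sum to 3 (valence 4) → 1 H
  atom 8: C, bond orders sum to 3 (valence 4) → 1 H
  atom 9: C, bond orders sum to 4 (valence 4) → 0 H
  atom 10: O, bond orders sum to 2 (valence 2) → 0 H
  atom 11: C, bond orders sum to 1 (valence 4) → 3 H
  atom 12: C, bond orders sum to 2 (valence 4) → 2 H
  atom 13: C, bond orders sum to 2 (valence 4) → 2 H
  atom 14: C, bond orders sum to 3 (valence 4) → 1 H
  atom 15: O, bond orders sum to 2 (valence 2) → 0 H
  atom 16: C, bond orders sum to 1 (valence 4) → 3 H
  atom 17: C, bond orders sum to 2 (valence 4) → 2 H
  atom 18: Cl (halogen, monovalent) → 0 H
Totals → C:13, H:18, Cl:1, N:1, O:3.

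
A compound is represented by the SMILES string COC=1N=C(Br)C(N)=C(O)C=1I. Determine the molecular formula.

Walk through each heavy atom and fill implicit hydrogens from standard valence (C 4, N 3, O 2, S 2, halogen 1):
  atom 1: C, bond orders sum to 1 (valence 4) → 3 H
  atom 2: O, bond orders sum to 2 (valence 2) → 0 H
  atom 3: C, bond orders sum to 4 (valence 4) → 0 H
  atom 4: N, bond orders sum to 3 (valence 3) → 0 H
  atom 5: C, bond orders sum to 4 (valence 4) → 0 H
  atom 6: Br (halogen, monovalent) → 0 H
  atom 7: C, bond orders sum to 4 (valence 4) → 0 H
  atom 8: N, bond orders sum to 1 (valence 3) → 2 H
  atom 9: C, bond orders sum to 4 (valence 4) → 0 H
  atom 10: O, bond orders sum to 1 (valence 2) → 1 H
  atom 11: C, bond orders sum to 4 (valence 4) → 0 H
  atom 12: I (halogen, monovalent) → 0 H
Totals → C:6, H:6, Br:1, I:1, N:2, O:2.
In Hill order: C6H6BrIN2O2.

C6H6BrIN2O2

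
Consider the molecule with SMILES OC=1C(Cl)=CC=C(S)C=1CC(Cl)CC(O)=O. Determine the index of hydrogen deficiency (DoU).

5

Molecular formula: C10H10Cl2O3S.
DoU = (2C + 2 + N − H − X) / 2, where X is the halogen count and O/S are ignored.
    = (2·10 + 2 + 0 − 10 − 2) / 2 = 10 / 2 = 5.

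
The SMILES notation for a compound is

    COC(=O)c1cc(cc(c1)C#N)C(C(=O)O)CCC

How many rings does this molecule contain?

In SMILES, each pair of matching ring-closure digits denotes one ring-closing bond; the number of such bonds equals the number of independent rings.
Ring-closure bonds here: 1.

1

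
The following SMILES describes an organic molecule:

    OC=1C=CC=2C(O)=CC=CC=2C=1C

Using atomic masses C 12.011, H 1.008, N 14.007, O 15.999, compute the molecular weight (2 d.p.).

174.20 g/mol

First, the molecular formula is C11H10O2 (counting implicit H from valence).
  C: 11 × 12.011 = 132.121
  H: 10 × 1.008 = 10.080
  O: 2 × 15.999 = 31.998
Sum: 11×12.011 + 10×1.008 + 2×15.999 = 174.199 → 174.20 g/mol.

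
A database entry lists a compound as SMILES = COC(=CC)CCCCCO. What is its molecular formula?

C9H18O2

Walk through each heavy atom and fill implicit hydrogens from standard valence (C 4, N 3, O 2, S 2, halogen 1):
  atom 1: C, bond orders sum to 1 (valence 4) → 3 H
  atom 2: O, bond orders sum to 2 (valence 2) → 0 H
  atom 3: C, bond orders sum to 4 (valence 4) → 0 H
  atom 4: C, bond orders sum to 3 (valence 4) → 1 H
  atom 5: C, bond orders sum to 1 (valence 4) → 3 H
  atom 6: C, bond orders sum to 2 (valence 4) → 2 H
  atom 7: C, bond orders sum to 2 (valence 4) → 2 H
  atom 8: C, bond orders sum to 2 (valence 4) → 2 H
  atom 9: C, bond orders sum to 2 (valence 4) → 2 H
  atom 10: C, bond orders sum to 2 (valence 4) → 2 H
  atom 11: O, bond orders sum to 1 (valence 2) → 1 H
Totals → C:9, H:18, O:2.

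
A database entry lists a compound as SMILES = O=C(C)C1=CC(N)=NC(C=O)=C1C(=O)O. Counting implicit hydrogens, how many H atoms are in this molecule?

8

Walk through each heavy atom and fill implicit hydrogens from standard valence (C 4, N 3, O 2, S 2, halogen 1):
  atom 1: O, bond orders sum to 2 (valence 2) → 0 H
  atom 2: C, bond orders sum to 4 (valence 4) → 0 H
  atom 3: C, bond orders sum to 1 (valence 4) → 3 H
  atom 4: C, bond orders sum to 4 (valence 4) → 0 H
  atom 5: C, bond orders sum to 3 (valence 4) → 1 H
  atom 6: C, bond orders sum to 4 (valence 4) → 0 H
  atom 7: N, bond orders sum to 1 (valence 3) → 2 H
  atom 8: N, bond orders sum to 3 (valence 3) → 0 H
  atom 9: C, bond orders sum to 4 (valence 4) → 0 H
  atom 10: C, bond orders sum to 3 (valence 4) → 1 H
  atom 11: O, bond orders sum to 2 (valence 2) → 0 H
  atom 12: C, bond orders sum to 4 (valence 4) → 0 H
  atom 13: C, bond orders sum to 4 (valence 4) → 0 H
  atom 14: O, bond orders sum to 2 (valence 2) → 0 H
  atom 15: O, bond orders sum to 1 (valence 2) → 1 H
Total hydrogens: 8.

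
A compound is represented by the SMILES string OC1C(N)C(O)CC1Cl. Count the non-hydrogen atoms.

9

Every atom symbol written in the SMILES (organic subset) is one heavy atom; implicit H are not written.
Heavy atoms by element → C:5, Cl:1, N:1, O:2.
Total: 9.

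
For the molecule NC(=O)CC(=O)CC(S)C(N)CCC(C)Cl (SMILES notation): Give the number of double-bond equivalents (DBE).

Degree of unsaturation = (number of rings) + (number of π bonds).
Ring closures in the SMILES: 0.
π bonds: 2 double bonds (each 1 DoU) → 2 DoU from unsaturation.
Total DoU = 0 + 2 = 2.

2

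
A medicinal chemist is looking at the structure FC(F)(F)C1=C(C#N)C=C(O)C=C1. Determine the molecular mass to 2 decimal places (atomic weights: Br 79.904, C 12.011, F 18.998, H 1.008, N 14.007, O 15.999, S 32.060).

First, the molecular formula is C8H4F3NO (counting implicit H from valence).
  C: 8 × 12.011 = 96.088
  F: 3 × 18.998 = 56.994
  H: 4 × 1.008 = 4.032
  N: 1 × 14.007 = 14.007
  O: 1 × 15.999 = 15.999
Sum: 8×12.011 + 3×18.998 + 4×1.008 + 1×14.007 + 1×15.999 = 187.120 → 187.12 g/mol.

187.12 g/mol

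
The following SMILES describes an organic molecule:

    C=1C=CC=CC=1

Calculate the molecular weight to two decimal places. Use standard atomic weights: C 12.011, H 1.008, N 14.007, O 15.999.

78.11 g/mol

First, the molecular formula is C6H6 (counting implicit H from valence).
  C: 6 × 12.011 = 72.066
  H: 6 × 1.008 = 6.048
Sum: 6×12.011 + 6×1.008 = 78.114 → 78.11 g/mol.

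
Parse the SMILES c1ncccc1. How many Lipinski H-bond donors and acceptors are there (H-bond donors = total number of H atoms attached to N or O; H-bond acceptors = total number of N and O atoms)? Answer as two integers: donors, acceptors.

Donors: find every N or O and count the H atoms it carries.
  atom 2 (N): bond orders sum to 3 → 0 H
Lipinski HBD = 0.
Acceptors: N atoms = 1, O atoms = 0 → HBA = 1.

0, 1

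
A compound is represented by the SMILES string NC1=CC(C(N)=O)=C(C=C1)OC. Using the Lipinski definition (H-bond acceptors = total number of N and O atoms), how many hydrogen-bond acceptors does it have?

N atoms: 2; O atoms: 2.
Lipinski HBA = 2 + 2 = 4.

4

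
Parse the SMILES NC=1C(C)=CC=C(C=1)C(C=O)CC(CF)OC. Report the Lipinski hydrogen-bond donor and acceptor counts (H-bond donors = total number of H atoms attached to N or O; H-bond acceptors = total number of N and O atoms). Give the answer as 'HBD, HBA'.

Donors: find every N or O and count the H atoms it carries.
  atom 1 (N): bond orders sum to 1 → 2 H
  atom 11 (O): bond orders sum to 2 → 0 H
  atom 16 (O): bond orders sum to 2 → 0 H
Lipinski HBD = 2.
Acceptors: N atoms = 1, O atoms = 2 → HBA = 3.

2, 3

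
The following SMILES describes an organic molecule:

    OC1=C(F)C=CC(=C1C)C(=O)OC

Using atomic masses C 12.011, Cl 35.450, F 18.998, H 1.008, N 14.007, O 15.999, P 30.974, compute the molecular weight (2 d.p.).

First, the molecular formula is C9H9FO3 (counting implicit H from valence).
  C: 9 × 12.011 = 108.099
  F: 1 × 18.998 = 18.998
  H: 9 × 1.008 = 9.072
  O: 3 × 15.999 = 47.997
Sum: 9×12.011 + 1×18.998 + 9×1.008 + 3×15.999 = 184.166 → 184.17 g/mol.

184.17 g/mol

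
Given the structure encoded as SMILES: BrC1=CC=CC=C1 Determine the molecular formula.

Walk through each heavy atom and fill implicit hydrogens from standard valence (C 4, N 3, O 2, S 2, halogen 1):
  atom 1: Br (halogen, monovalent) → 0 H
  atom 2: C, bond orders sum to 4 (valence 4) → 0 H
  atom 3: C, bond orders sum to 3 (valence 4) → 1 H
  atom 4: C, bond orders sum to 3 (valence 4) → 1 H
  atom 5: C, bond orders sum to 3 (valence 4) → 1 H
  atom 6: C, bond orders sum to 3 (valence 4) → 1 H
  atom 7: C, bond orders sum to 3 (valence 4) → 1 H
Totals → C:6, H:5, Br:1.
In Hill order: C6H5Br.

C6H5Br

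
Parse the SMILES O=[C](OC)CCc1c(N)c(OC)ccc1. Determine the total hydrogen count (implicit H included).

15

Walk through each heavy atom and fill implicit hydrogens from standard valence (C 4, N 3, O 2, S 2, halogen 1); for lowercase aromatic atoms, an aromatic c carries 1 H when it has two neighbours and 0 H with three, and aromatic n carries 0 H:
  atom 1: O, bond orders sum to 2 (valence 2) → 0 H
  atom 2: C with explicit H count 0
  atom 3: O, bond orders sum to 2 (valence 2) → 0 H
  atom 4: C, bond orders sum to 1 (valence 4) → 3 H
  atom 5: C, bond orders sum to 2 (valence 4) → 2 H
  atom 6: C, bond orders sum to 2 (valence 4) → 2 H
  atom 7: aromatic c, 3 neighbours → 0 H
  atom 8: aromatic c, 3 neighbours → 0 H
  atom 9: N, bond orders sum to 1 (valence 3) → 2 H
  atom 10: aromatic c, 3 neighbours → 0 H
  atom 11: O, bond orders sum to 2 (valence 2) → 0 H
  atom 12: C, bond orders sum to 1 (valence 4) → 3 H
  atom 13: aromatic c, 2 neighbours → 1 H
  atom 14: aromatic c, 2 neighbours → 1 H
  atom 15: aromatic c, 2 neighbours → 1 H
Total hydrogens: 15.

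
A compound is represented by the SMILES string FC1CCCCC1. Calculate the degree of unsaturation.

Degree of unsaturation = (number of rings) + (number of π bonds).
Ring closures in the SMILES: 1.
π bonds: none → 0 DoU from unsaturation.
Total DoU = 1 + 0 = 1.

1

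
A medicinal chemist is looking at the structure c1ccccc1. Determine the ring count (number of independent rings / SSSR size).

In SMILES, each pair of matching ring-closure digits denotes one ring-closing bond; the number of such bonds equals the number of independent rings.
Ring-closure bonds here: 1.

1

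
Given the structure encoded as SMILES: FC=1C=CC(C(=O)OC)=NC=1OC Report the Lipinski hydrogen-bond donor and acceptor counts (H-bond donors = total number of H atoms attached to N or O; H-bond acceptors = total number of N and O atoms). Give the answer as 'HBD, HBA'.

Donors: find every N or O and count the H atoms it carries.
  atom 7 (O): bond orders sum to 2 → 0 H
  atom 8 (O): bond orders sum to 2 → 0 H
  atom 10 (N): bond orders sum to 3 → 0 H
  atom 12 (O): bond orders sum to 2 → 0 H
Lipinski HBD = 0.
Acceptors: N atoms = 1, O atoms = 3 → HBA = 4.

0, 4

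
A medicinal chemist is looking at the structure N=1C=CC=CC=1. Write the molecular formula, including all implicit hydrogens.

Walk through each heavy atom and fill implicit hydrogens from standard valence (C 4, N 3, O 2, S 2, halogen 1):
  atom 1: N, bond orders sum to 3 (valence 3) → 0 H
  atom 2: C, bond orders sum to 3 (valence 4) → 1 H
  atom 3: C, bond orders sum to 3 (valence 4) → 1 H
  atom 4: C, bond orders sum to 3 (valence 4) → 1 H
  atom 5: C, bond orders sum to 3 (valence 4) → 1 H
  atom 6: C, bond orders sum to 3 (valence 4) → 1 H
Totals → C:5, H:5, N:1.
In Hill order: C5H5N.

C5H5N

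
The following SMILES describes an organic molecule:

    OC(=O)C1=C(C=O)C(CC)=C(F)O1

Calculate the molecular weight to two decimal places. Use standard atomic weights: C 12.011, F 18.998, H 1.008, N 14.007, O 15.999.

First, the molecular formula is C8H7FO4 (counting implicit H from valence).
  C: 8 × 12.011 = 96.088
  F: 1 × 18.998 = 18.998
  H: 7 × 1.008 = 7.056
  O: 4 × 15.999 = 63.996
Sum: 8×12.011 + 1×18.998 + 7×1.008 + 4×15.999 = 186.138 → 186.14 g/mol.

186.14 g/mol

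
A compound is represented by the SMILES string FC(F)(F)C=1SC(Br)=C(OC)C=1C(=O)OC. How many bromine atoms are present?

1

Scan the SMILES for Br atoms (remember two-letter symbols like Cl and Br are single atoms).
Bromine count: 1.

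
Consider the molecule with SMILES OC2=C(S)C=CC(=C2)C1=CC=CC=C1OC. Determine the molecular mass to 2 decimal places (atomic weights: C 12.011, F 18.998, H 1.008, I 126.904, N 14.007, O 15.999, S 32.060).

232.30 g/mol

First, the molecular formula is C13H12O2S (counting implicit H from valence).
  C: 13 × 12.011 = 156.143
  H: 12 × 1.008 = 12.096
  O: 2 × 15.999 = 31.998
  S: 1 × 32.060 = 32.060
Sum: 13×12.011 + 12×1.008 + 2×15.999 + 1×32.060 = 232.297 → 232.30 g/mol.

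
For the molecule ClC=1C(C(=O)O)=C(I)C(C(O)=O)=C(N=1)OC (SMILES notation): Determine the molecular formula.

C8H5ClINO5

Walk through each heavy atom and fill implicit hydrogens from standard valence (C 4, N 3, O 2, S 2, halogen 1):
  atom 1: Cl (halogen, monovalent) → 0 H
  atom 2: C, bond orders sum to 4 (valence 4) → 0 H
  atom 3: C, bond orders sum to 4 (valence 4) → 0 H
  atom 4: C, bond orders sum to 4 (valence 4) → 0 H
  atom 5: O, bond orders sum to 2 (valence 2) → 0 H
  atom 6: O, bond orders sum to 1 (valence 2) → 1 H
  atom 7: C, bond orders sum to 4 (valence 4) → 0 H
  atom 8: I (halogen, monovalent) → 0 H
  atom 9: C, bond orders sum to 4 (valence 4) → 0 H
  atom 10: C, bond orders sum to 4 (valence 4) → 0 H
  atom 11: O, bond orders sum to 1 (valence 2) → 1 H
  atom 12: O, bond orders sum to 2 (valence 2) → 0 H
  atom 13: C, bond orders sum to 4 (valence 4) → 0 H
  atom 14: N, bond orders sum to 3 (valence 3) → 0 H
  atom 15: O, bond orders sum to 2 (valence 2) → 0 H
  atom 16: C, bond orders sum to 1 (valence 4) → 3 H
Totals → C:8, H:5, Cl:1, I:1, N:1, O:5.
In Hill order: C8H5ClINO5.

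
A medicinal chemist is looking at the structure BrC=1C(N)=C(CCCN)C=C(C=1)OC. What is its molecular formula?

Walk through each heavy atom and fill implicit hydrogens from standard valence (C 4, N 3, O 2, S 2, halogen 1):
  atom 1: Br (halogen, monovalent) → 0 H
  atom 2: C, bond orders sum to 4 (valence 4) → 0 H
  atom 3: C, bond orders sum to 4 (valence 4) → 0 H
  atom 4: N, bond orders sum to 1 (valence 3) → 2 H
  atom 5: C, bond orders sum to 4 (valence 4) → 0 H
  atom 6: C, bond orders sum to 2 (valence 4) → 2 H
  atom 7: C, bond orders sum to 2 (valence 4) → 2 H
  atom 8: C, bond orders sum to 2 (valence 4) → 2 H
  atom 9: N, bond orders sum to 1 (valence 3) → 2 H
  atom 10: C, bond orders sum to 3 (valence 4) → 1 H
  atom 11: C, bond orders sum to 4 (valence 4) → 0 H
  atom 12: C, bond orders sum to 3 (valence 4) → 1 H
  atom 13: O, bond orders sum to 2 (valence 2) → 0 H
  atom 14: C, bond orders sum to 1 (valence 4) → 3 H
Totals → C:10, H:15, Br:1, N:2, O:1.
In Hill order: C10H15BrN2O.

C10H15BrN2O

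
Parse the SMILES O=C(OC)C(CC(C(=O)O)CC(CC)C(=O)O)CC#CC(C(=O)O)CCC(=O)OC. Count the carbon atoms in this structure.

20

Count every carbon token in the SMILES (each C, including those in ring-closure positions and inside branches).
Carbon count: 20.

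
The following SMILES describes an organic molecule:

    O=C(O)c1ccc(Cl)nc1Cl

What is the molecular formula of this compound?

Walk through each heavy atom and fill implicit hydrogens from standard valence (C 4, N 3, O 2, S 2, halogen 1); for lowercase aromatic atoms, an aromatic c carries 1 H when it has two neighbours and 0 H with three, and aromatic n carries 0 H:
  atom 1: O, bond orders sum to 2 (valence 2) → 0 H
  atom 2: C, bond orders sum to 4 (valence 4) → 0 H
  atom 3: O, bond orders sum to 1 (valence 2) → 1 H
  atom 4: aromatic c, 3 neighbours → 0 H
  atom 5: aromatic c, 2 neighbours → 1 H
  atom 6: aromatic c, 2 neighbours → 1 H
  atom 7: aromatic c, 3 neighbours → 0 H
  atom 8: Cl (halogen, monovalent) → 0 H
  atom 9: aromatic n, 2 neighbours → 0 H
  atom 10: aromatic c, 3 neighbours → 0 H
  atom 11: Cl (halogen, monovalent) → 0 H
Totals → C:6, H:3, Cl:2, N:1, O:2.

C6H3Cl2NO2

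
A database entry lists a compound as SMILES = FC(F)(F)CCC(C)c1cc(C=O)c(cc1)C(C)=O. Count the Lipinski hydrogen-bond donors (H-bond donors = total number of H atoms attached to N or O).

Donors: find every N or O and count the H atoms it carries.
  atom 13 (O): bond orders sum to 2 → 0 H
  atom 19 (O): bond orders sum to 2 → 0 H
Lipinski HBD = 0.

0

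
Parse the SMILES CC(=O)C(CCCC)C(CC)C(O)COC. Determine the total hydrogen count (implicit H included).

26

Walk through each heavy atom and fill implicit hydrogens from standard valence (C 4, N 3, O 2, S 2, halogen 1):
  atom 1: C, bond orders sum to 1 (valence 4) → 3 H
  atom 2: C, bond orders sum to 4 (valence 4) → 0 H
  atom 3: O, bond orders sum to 2 (valence 2) → 0 H
  atom 4: C, bond orders sum to 3 (valence 4) → 1 H
  atom 5: C, bond orders sum to 2 (valence 4) → 2 H
  atom 6: C, bond orders sum to 2 (valence 4) → 2 H
  atom 7: C, bond orders sum to 2 (valence 4) → 2 H
  atom 8: C, bond orders sum to 1 (valence 4) → 3 H
  atom 9: C, bond orders sum to 3 (valence 4) → 1 H
  atom 10: C, bond orders sum to 2 (valence 4) → 2 H
  atom 11: C, bond orders sum to 1 (valence 4) → 3 H
  atom 12: C, bond orders sum to 3 (valence 4) → 1 H
  atom 13: O, bond orders sum to 1 (valence 2) → 1 H
  atom 14: C, bond orders sum to 2 (valence 4) → 2 H
  atom 15: O, bond orders sum to 2 (valence 2) → 0 H
  atom 16: C, bond orders sum to 1 (valence 4) → 3 H
Total hydrogens: 26.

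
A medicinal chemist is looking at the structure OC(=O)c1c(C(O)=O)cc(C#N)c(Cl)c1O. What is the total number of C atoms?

Count every carbon token in the SMILES (each C, including those in ring-closure positions and inside branches).
Carbon count: 9.

9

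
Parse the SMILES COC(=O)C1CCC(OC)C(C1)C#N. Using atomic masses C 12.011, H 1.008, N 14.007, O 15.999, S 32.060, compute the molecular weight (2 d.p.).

197.23 g/mol

First, the molecular formula is C10H15NO3 (counting implicit H from valence).
  C: 10 × 12.011 = 120.110
  H: 15 × 1.008 = 15.120
  N: 1 × 14.007 = 14.007
  O: 3 × 15.999 = 47.997
Sum: 10×12.011 + 15×1.008 + 1×14.007 + 3×15.999 = 197.234 → 197.23 g/mol.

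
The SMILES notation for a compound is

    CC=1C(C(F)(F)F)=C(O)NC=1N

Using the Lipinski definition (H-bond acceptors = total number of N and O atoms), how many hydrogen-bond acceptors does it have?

N atoms: 2; O atoms: 1.
Lipinski HBA = 2 + 1 = 3.

3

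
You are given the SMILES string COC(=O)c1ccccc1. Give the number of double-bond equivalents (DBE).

Molecular formula: C8H8O2.
DoU = (2C + 2 + N − H − X) / 2, where X is the halogen count and O/S are ignored.
    = (2·8 + 2 + 0 − 8 − 0) / 2 = 10 / 2 = 5.

5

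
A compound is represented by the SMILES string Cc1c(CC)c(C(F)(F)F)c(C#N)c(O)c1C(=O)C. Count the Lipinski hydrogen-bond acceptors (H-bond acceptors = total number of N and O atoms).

3

N atoms: 1; O atoms: 2.
Lipinski HBA = 1 + 2 = 3.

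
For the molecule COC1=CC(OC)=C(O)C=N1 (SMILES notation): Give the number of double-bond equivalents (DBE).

4

Molecular formula: C7H9NO3.
DoU = (2C + 2 + N − H − X) / 2, where X is the halogen count and O/S are ignored.
    = (2·7 + 2 + 1 − 9 − 0) / 2 = 8 / 2 = 4.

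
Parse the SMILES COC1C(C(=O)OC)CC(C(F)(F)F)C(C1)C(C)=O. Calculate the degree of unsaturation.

Degree of unsaturation = (number of rings) + (number of π bonds).
Ring closures in the SMILES: 1.
π bonds: 2 double bonds (each 1 DoU) → 2 DoU from unsaturation.
Total DoU = 1 + 2 = 3.

3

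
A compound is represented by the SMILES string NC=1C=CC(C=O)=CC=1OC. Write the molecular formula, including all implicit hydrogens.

Walk through each heavy atom and fill implicit hydrogens from standard valence (C 4, N 3, O 2, S 2, halogen 1):
  atom 1: N, bond orders sum to 1 (valence 3) → 2 H
  atom 2: C, bond orders sum to 4 (valence 4) → 0 H
  atom 3: C, bond orders sum to 3 (valence 4) → 1 H
  atom 4: C, bond orders sum to 3 (valence 4) → 1 H
  atom 5: C, bond orders sum to 4 (valence 4) → 0 H
  atom 6: C, bond orders sum to 3 (valence 4) → 1 H
  atom 7: O, bond orders sum to 2 (valence 2) → 0 H
  atom 8: C, bond orders sum to 3 (valence 4) → 1 H
  atom 9: C, bond orders sum to 4 (valence 4) → 0 H
  atom 10: O, bond orders sum to 2 (valence 2) → 0 H
  atom 11: C, bond orders sum to 1 (valence 4) → 3 H
Totals → C:8, H:9, N:1, O:2.
In Hill order: C8H9NO2.

C8H9NO2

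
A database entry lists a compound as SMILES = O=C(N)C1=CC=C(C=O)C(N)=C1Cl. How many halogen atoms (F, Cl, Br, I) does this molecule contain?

1

Halogen atoms appear at heavy-atom position 13 (1×Cl).
Other groups present: 1 aldehyde, 1 amide, 1 primary amine.
Halogen count: 1.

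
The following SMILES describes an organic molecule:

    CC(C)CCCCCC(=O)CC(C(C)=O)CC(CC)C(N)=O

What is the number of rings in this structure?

0

In SMILES, each pair of matching ring-closure digits denotes one ring-closing bond; the number of such bonds equals the number of independent rings.
Ring-closure bonds here: 0.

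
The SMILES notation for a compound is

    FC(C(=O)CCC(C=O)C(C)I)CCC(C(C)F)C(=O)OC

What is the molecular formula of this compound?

Walk through each heavy atom and fill implicit hydrogens from standard valence (C 4, N 3, O 2, S 2, halogen 1):
  atom 1: F (halogen, monovalent) → 0 H
  atom 2: C, bond orders sum to 3 (valence 4) → 1 H
  atom 3: C, bond orders sum to 4 (valence 4) → 0 H
  atom 4: O, bond orders sum to 2 (valence 2) → 0 H
  atom 5: C, bond orders sum to 2 (valence 4) → 2 H
  atom 6: C, bond orders sum to 2 (valence 4) → 2 H
  atom 7: C, bond orders sum to 3 (valence 4) → 1 H
  atom 8: C, bond orders sum to 3 (valence 4) → 1 H
  atom 9: O, bond orders sum to 2 (valence 2) → 0 H
  atom 10: C, bond orders sum to 3 (valence 4) → 1 H
  atom 11: C, bond orders sum to 1 (valence 4) → 3 H
  atom 12: I (halogen, monovalent) → 0 H
  atom 13: C, bond orders sum to 2 (valence 4) → 2 H
  atom 14: C, bond orders sum to 2 (valence 4) → 2 H
  atom 15: C, bond orders sum to 3 (valence 4) → 1 H
  atom 16: C, bond orders sum to 3 (valence 4) → 1 H
  atom 17: C, bond orders sum to 1 (valence 4) → 3 H
  atom 18: F (halogen, monovalent) → 0 H
  atom 19: C, bond orders sum to 4 (valence 4) → 0 H
  atom 20: O, bond orders sum to 2 (valence 2) → 0 H
  atom 21: O, bond orders sum to 2 (valence 2) → 0 H
  atom 22: C, bond orders sum to 1 (valence 4) → 3 H
Totals → C:15, H:23, F:2, I:1, O:4.
In Hill order: C15H23F2IO4.

C15H23F2IO4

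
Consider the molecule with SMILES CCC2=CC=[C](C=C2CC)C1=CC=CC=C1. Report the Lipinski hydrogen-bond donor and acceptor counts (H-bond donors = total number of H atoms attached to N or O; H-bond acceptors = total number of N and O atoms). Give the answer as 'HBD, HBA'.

0, 0

Donors: find every N or O and count the H atoms it carries.
  (no N or O atoms present)
Lipinski HBD = 0.
Acceptors: N atoms = 0, O atoms = 0 → HBA = 0.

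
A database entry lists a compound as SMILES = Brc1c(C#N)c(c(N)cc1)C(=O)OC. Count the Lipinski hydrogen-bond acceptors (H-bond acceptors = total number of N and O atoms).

4

N atoms: 2; O atoms: 2.
Lipinski HBA = 2 + 2 = 4.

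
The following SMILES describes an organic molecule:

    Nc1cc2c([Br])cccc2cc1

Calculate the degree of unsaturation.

7

Molecular formula: C10H8BrN.
DoU = (2C + 2 + N − H − X) / 2, where X is the halogen count and O/S are ignored.
    = (2·10 + 2 + 1 − 8 − 1) / 2 = 14 / 2 = 7.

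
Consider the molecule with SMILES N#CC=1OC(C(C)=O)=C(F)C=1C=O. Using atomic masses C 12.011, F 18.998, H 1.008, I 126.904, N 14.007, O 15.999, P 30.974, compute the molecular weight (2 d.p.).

181.12 g/mol

First, the molecular formula is C8H4FNO3 (counting implicit H from valence).
  C: 8 × 12.011 = 96.088
  F: 1 × 18.998 = 18.998
  H: 4 × 1.008 = 4.032
  N: 1 × 14.007 = 14.007
  O: 3 × 15.999 = 47.997
Sum: 8×12.011 + 1×18.998 + 4×1.008 + 1×14.007 + 3×15.999 = 181.122 → 181.12 g/mol.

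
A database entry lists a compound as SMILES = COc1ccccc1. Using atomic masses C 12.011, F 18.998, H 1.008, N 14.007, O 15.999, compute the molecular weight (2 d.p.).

First, the molecular formula is C7H8O (counting implicit H from valence).
  C: 7 × 12.011 = 84.077
  H: 8 × 1.008 = 8.064
  O: 1 × 15.999 = 15.999
Sum: 7×12.011 + 8×1.008 + 1×15.999 = 108.140 → 108.14 g/mol.

108.14 g/mol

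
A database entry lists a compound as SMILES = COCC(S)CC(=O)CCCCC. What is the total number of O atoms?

Scan the SMILES for O atoms (remember two-letter symbols like Cl and Br are single atoms).
Oxygen count: 2.

2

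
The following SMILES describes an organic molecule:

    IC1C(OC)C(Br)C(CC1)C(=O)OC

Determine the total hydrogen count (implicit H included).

14

Walk through each heavy atom and fill implicit hydrogens from standard valence (C 4, N 3, O 2, S 2, halogen 1):
  atom 1: I (halogen, monovalent) → 0 H
  atom 2: C, bond orders sum to 3 (valence 4) → 1 H
  atom 3: C, bond orders sum to 3 (valence 4) → 1 H
  atom 4: O, bond orders sum to 2 (valence 2) → 0 H
  atom 5: C, bond orders sum to 1 (valence 4) → 3 H
  atom 6: C, bond orders sum to 3 (valence 4) → 1 H
  atom 7: Br (halogen, monovalent) → 0 H
  atom 8: C, bond orders sum to 3 (valence 4) → 1 H
  atom 9: C, bond orders sum to 2 (valence 4) → 2 H
  atom 10: C, bond orders sum to 2 (valence 4) → 2 H
  atom 11: C, bond orders sum to 4 (valence 4) → 0 H
  atom 12: O, bond orders sum to 2 (valence 2) → 0 H
  atom 13: O, bond orders sum to 2 (valence 2) → 0 H
  atom 14: C, bond orders sum to 1 (valence 4) → 3 H
Total hydrogens: 14.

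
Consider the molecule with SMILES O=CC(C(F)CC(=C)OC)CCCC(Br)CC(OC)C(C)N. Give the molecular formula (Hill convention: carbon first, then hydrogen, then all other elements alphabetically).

Walk through each heavy atom and fill implicit hydrogens from standard valence (C 4, N 3, O 2, S 2, halogen 1):
  atom 1: O, bond orders sum to 2 (valence 2) → 0 H
  atom 2: C, bond orders sum to 3 (valence 4) → 1 H
  atom 3: C, bond orders sum to 3 (valence 4) → 1 H
  atom 4: C, bond orders sum to 3 (valence 4) → 1 H
  atom 5: F (halogen, monovalent) → 0 H
  atom 6: C, bond orders sum to 2 (valence 4) → 2 H
  atom 7: C, bond orders sum to 4 (valence 4) → 0 H
  atom 8: C, bond orders sum to 2 (valence 4) → 2 H
  atom 9: O, bond orders sum to 2 (valence 2) → 0 H
  atom 10: C, bond orders sum to 1 (valence 4) → 3 H
  atom 11: C, bond orders sum to 2 (valence 4) → 2 H
  atom 12: C, bond orders sum to 2 (valence 4) → 2 H
  atom 13: C, bond orders sum to 2 (valence 4) → 2 H
  atom 14: C, bond orders sum to 3 (valence 4) → 1 H
  atom 15: Br (halogen, monovalent) → 0 H
  atom 16: C, bond orders sum to 2 (valence 4) → 2 H
  atom 17: C, bond orders sum to 3 (valence 4) → 1 H
  atom 18: O, bond orders sum to 2 (valence 2) → 0 H
  atom 19: C, bond orders sum to 1 (valence 4) → 3 H
  atom 20: C, bond orders sum to 3 (valence 4) → 1 H
  atom 21: C, bond orders sum to 1 (valence 4) → 3 H
  atom 22: N, bond orders sum to 1 (valence 3) → 2 H
Totals → C:16, H:29, Br:1, F:1, N:1, O:3.
In Hill order: C16H29BrFNO3.

C16H29BrFNO3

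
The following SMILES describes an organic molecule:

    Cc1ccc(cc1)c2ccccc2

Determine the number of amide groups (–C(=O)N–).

Scan the SMILES for the amide motif — none present.

0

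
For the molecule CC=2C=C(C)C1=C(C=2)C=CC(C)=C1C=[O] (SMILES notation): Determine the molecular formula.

C14H14O

Walk through each heavy atom and fill implicit hydrogens from standard valence (C 4, N 3, O 2, S 2, halogen 1):
  atom 1: C, bond orders sum to 1 (valence 4) → 3 H
  atom 2: C, bond orders sum to 4 (valence 4) → 0 H
  atom 3: C, bond orders sum to 3 (valence 4) → 1 H
  atom 4: C, bond orders sum to 4 (valence 4) → 0 H
  atom 5: C, bond orders sum to 1 (valence 4) → 3 H
  atom 6: C, bond orders sum to 4 (valence 4) → 0 H
  atom 7: C, bond orders sum to 4 (valence 4) → 0 H
  atom 8: C, bond orders sum to 3 (valence 4) → 1 H
  atom 9: C, bond orders sum to 3 (valence 4) → 1 H
  atom 10: C, bond orders sum to 3 (valence 4) → 1 H
  atom 11: C, bond orders sum to 4 (valence 4) → 0 H
  atom 12: C, bond orders sum to 1 (valence 4) → 3 H
  atom 13: C, bond orders sum to 4 (valence 4) → 0 H
  atom 14: C, bond orders sum to 3 (valence 4) → 1 H
  atom 15: O with explicit H count 0
Totals → C:14, H:14, O:1.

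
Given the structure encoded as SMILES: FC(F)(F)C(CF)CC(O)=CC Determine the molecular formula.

C7H10F4O

Walk through each heavy atom and fill implicit hydrogens from standard valence (C 4, N 3, O 2, S 2, halogen 1):
  atom 1: F (halogen, monovalent) → 0 H
  atom 2: C, bond orders sum to 4 (valence 4) → 0 H
  atom 3: F (halogen, monovalent) → 0 H
  atom 4: F (halogen, monovalent) → 0 H
  atom 5: C, bond orders sum to 3 (valence 4) → 1 H
  atom 6: C, bond orders sum to 2 (valence 4) → 2 H
  atom 7: F (halogen, monovalent) → 0 H
  atom 8: C, bond orders sum to 2 (valence 4) → 2 H
  atom 9: C, bond orders sum to 4 (valence 4) → 0 H
  atom 10: O, bond orders sum to 1 (valence 2) → 1 H
  atom 11: C, bond orders sum to 3 (valence 4) → 1 H
  atom 12: C, bond orders sum to 1 (valence 4) → 3 H
Totals → C:7, H:10, F:4, O:1.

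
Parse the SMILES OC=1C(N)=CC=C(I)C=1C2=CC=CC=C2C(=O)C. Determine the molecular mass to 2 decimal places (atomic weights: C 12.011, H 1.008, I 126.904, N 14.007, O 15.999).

353.16 g/mol

First, the molecular formula is C14H12INO2 (counting implicit H from valence).
  C: 14 × 12.011 = 168.154
  H: 12 × 1.008 = 12.096
  I: 1 × 126.904 = 126.904
  N: 1 × 14.007 = 14.007
  O: 2 × 15.999 = 31.998
Sum: 14×12.011 + 12×1.008 + 1×126.904 + 1×14.007 + 2×15.999 = 353.159 → 353.16 g/mol.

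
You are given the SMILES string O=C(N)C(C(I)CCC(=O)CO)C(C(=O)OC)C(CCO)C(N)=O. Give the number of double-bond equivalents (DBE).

Molecular formula: C14H23IN2O7.
DoU = (2C + 2 + N − H − X) / 2, where X is the halogen count and O/S are ignored.
    = (2·14 + 2 + 2 − 23 − 1) / 2 = 8 / 2 = 4.

4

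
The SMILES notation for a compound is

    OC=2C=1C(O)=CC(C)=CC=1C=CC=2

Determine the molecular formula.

Walk through each heavy atom and fill implicit hydrogens from standard valence (C 4, N 3, O 2, S 2, halogen 1):
  atom 1: O, bond orders sum to 1 (valence 2) → 1 H
  atom 2: C, bond orders sum to 4 (valence 4) → 0 H
  atom 3: C, bond orders sum to 4 (valence 4) → 0 H
  atom 4: C, bond orders sum to 4 (valence 4) → 0 H
  atom 5: O, bond orders sum to 1 (valence 2) → 1 H
  atom 6: C, bond orders sum to 3 (valence 4) → 1 H
  atom 7: C, bond orders sum to 4 (valence 4) → 0 H
  atom 8: C, bond orders sum to 1 (valence 4) → 3 H
  atom 9: C, bond orders sum to 3 (valence 4) → 1 H
  atom 10: C, bond orders sum to 4 (valence 4) → 0 H
  atom 11: C, bond orders sum to 3 (valence 4) → 1 H
  atom 12: C, bond orders sum to 3 (valence 4) → 1 H
  atom 13: C, bond orders sum to 3 (valence 4) → 1 H
Totals → C:11, H:10, O:2.

C11H10O2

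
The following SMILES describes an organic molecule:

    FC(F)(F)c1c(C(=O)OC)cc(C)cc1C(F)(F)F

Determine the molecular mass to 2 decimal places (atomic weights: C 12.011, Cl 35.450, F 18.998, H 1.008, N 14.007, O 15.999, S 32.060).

First, the molecular formula is C11H8F6O2 (counting implicit H from valence).
  C: 11 × 12.011 = 132.121
  F: 6 × 18.998 = 113.988
  H: 8 × 1.008 = 8.064
  O: 2 × 15.999 = 31.998
Sum: 11×12.011 + 6×18.998 + 8×1.008 + 2×15.999 = 286.171 → 286.17 g/mol.

286.17 g/mol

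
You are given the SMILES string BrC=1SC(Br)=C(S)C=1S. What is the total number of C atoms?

4

Count every carbon token in the SMILES (each C, including those in ring-closure positions and inside branches).
Carbon count: 4.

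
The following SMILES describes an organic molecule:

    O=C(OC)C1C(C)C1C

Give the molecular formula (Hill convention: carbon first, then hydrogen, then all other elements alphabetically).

C7H12O2

Walk through each heavy atom and fill implicit hydrogens from standard valence (C 4, N 3, O 2, S 2, halogen 1):
  atom 1: O, bond orders sum to 2 (valence 2) → 0 H
  atom 2: C, bond orders sum to 4 (valence 4) → 0 H
  atom 3: O, bond orders sum to 2 (valence 2) → 0 H
  atom 4: C, bond orders sum to 1 (valence 4) → 3 H
  atom 5: C, bond orders sum to 3 (valence 4) → 1 H
  atom 6: C, bond orders sum to 3 (valence 4) → 1 H
  atom 7: C, bond orders sum to 1 (valence 4) → 3 H
  atom 8: C, bond orders sum to 3 (valence 4) → 1 H
  atom 9: C, bond orders sum to 1 (valence 4) → 3 H
Totals → C:7, H:12, O:2.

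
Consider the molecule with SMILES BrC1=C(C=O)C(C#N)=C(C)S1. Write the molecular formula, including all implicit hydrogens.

Walk through each heavy atom and fill implicit hydrogens from standard valence (C 4, N 3, O 2, S 2, halogen 1):
  atom 1: Br (halogen, monovalent) → 0 H
  atom 2: C, bond orders sum to 4 (valence 4) → 0 H
  atom 3: C, bond orders sum to 4 (valence 4) → 0 H
  atom 4: C, bond orders sum to 3 (valence 4) → 1 H
  atom 5: O, bond orders sum to 2 (valence 2) → 0 H
  atom 6: C, bond orders sum to 4 (valence 4) → 0 H
  atom 7: C, bond orders sum to 4 (valence 4) → 0 H
  atom 8: N, bond orders sum to 3 (valence 3) → 0 H
  atom 9: C, bond orders sum to 4 (valence 4) → 0 H
  atom 10: C, bond orders sum to 1 (valence 4) → 3 H
  atom 11: S, bond orders sum to 2 (valence 2) → 0 H
Totals → C:7, H:4, Br:1, N:1, O:1, S:1.
In Hill order: C7H4BrNOS.

C7H4BrNOS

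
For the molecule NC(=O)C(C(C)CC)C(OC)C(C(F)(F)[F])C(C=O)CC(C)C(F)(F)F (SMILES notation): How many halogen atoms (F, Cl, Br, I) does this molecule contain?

Halogen atoms appear at heavy-atom positions 14, 15, 16, 24, 25, 26 (6×F).
Other groups present: 1 aldehyde, 1 amide, 1 ether.
Halogen count: 6.

6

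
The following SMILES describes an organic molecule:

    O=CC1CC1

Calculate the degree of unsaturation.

Degree of unsaturation = (number of rings) + (number of π bonds).
Ring closures in the SMILES: 1.
π bonds: 1 double bond (each 1 DoU) → 1 DoU from unsaturation.
Total DoU = 1 + 1 = 2.

2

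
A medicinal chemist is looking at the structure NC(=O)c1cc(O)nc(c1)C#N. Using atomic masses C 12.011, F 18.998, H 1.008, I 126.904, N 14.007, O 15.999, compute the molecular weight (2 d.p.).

163.14 g/mol

First, the molecular formula is C7H5N3O2 (counting implicit H from valence).
  C: 7 × 12.011 = 84.077
  H: 5 × 1.008 = 5.040
  N: 3 × 14.007 = 42.021
  O: 2 × 15.999 = 31.998
Sum: 7×12.011 + 5×1.008 + 3×14.007 + 2×15.999 = 163.136 → 163.14 g/mol.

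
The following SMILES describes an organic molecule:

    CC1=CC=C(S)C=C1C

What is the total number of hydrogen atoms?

10

Walk through each heavy atom and fill implicit hydrogens from standard valence (C 4, N 3, O 2, S 2, halogen 1):
  atom 1: C, bond orders sum to 1 (valence 4) → 3 H
  atom 2: C, bond orders sum to 4 (valence 4) → 0 H
  atom 3: C, bond orders sum to 3 (valence 4) → 1 H
  atom 4: C, bond orders sum to 3 (valence 4) → 1 H
  atom 5: C, bond orders sum to 4 (valence 4) → 0 H
  atom 6: S, bond orders sum to 1 (valence 2) → 1 H
  atom 7: C, bond orders sum to 3 (valence 4) → 1 H
  atom 8: C, bond orders sum to 4 (valence 4) → 0 H
  atom 9: C, bond orders sum to 1 (valence 4) → 3 H
Total hydrogens: 10.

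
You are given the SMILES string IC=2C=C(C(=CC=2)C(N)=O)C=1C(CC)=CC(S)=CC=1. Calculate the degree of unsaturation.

9

Molecular formula: C15H14INOS.
DoU = (2C + 2 + N − H − X) / 2, where X is the halogen count and O/S are ignored.
    = (2·15 + 2 + 1 − 14 − 1) / 2 = 18 / 2 = 9.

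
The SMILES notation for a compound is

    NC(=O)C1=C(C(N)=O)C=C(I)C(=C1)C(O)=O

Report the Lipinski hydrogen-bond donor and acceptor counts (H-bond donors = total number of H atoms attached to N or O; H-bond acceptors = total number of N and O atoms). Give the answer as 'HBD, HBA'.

Donors: find every N or O and count the H atoms it carries.
  atom 1 (N): bond orders sum to 1 → 2 H
  atom 3 (O): bond orders sum to 2 → 0 H
  atom 7 (N): bond orders sum to 1 → 2 H
  atom 8 (O): bond orders sum to 2 → 0 H
  atom 15 (O): bond orders sum to 1 → 1 H
  atom 16 (O): bond orders sum to 2 → 0 H
Lipinski HBD = 5.
Acceptors: N atoms = 2, O atoms = 4 → HBA = 6.

5, 6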